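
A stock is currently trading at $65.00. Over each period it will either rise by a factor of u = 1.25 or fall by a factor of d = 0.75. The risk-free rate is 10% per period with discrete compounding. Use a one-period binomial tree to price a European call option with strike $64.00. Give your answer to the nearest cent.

Risk-neutral probability p = (1 + 0.1 − 0.75)/(1.25 − 0.75) = 0.3500/0.5000 = 0.7000
Terminal stock prices: S_u = 81.25, S_d = 48.75
Terminal payoffs (S − K): max(17.25, 0) = 17.25, max(-15.25, 0) = 0
Node 0 (S = 65): V_0 = 1/1.1·[0.7000·17.2500 + 0.3000·0.0000] = 10.9773

$10.98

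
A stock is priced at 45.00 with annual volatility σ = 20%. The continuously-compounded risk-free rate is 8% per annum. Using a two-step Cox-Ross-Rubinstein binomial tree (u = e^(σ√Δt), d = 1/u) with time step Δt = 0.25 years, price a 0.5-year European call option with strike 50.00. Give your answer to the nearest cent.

1.58

CRR parameters: u = e^(σ√Δt) = e^(0.2·√0.25) = 1.1052, d = 1/u = 0.9048
Per-period rate: rΔt = 0.08·0.25 = 0.02, so R = e^0.02 = 1.0202
Risk-neutral probability p = (e^0.02 − 0.9048)/(1.1052 − 0.9048) = 0.1154/0.2003 = 0.5759
Terminal stock prices: S_uu = 54.96, S_ud = 45, S_dd = 36.84
Terminal payoffs (S − K): max(4.963, 0) = 4.963, max(-5, 0) = 0, max(-13.16, 0) = 0
Node u (S = 49.73): V_u = e^(−0.02)·[0.5759·4.9631 + 0.4241·0.0000] = 2.8015
Node d (S = 40.72): V_d = e^(−0.02)·[0.5759·0.0000 + 0.4241·0.0000] = 0.0000
Node 0 (S = 45): V_0 = e^(−0.02)·[0.5759·2.8015 + 0.4241·0.0000] = 1.5813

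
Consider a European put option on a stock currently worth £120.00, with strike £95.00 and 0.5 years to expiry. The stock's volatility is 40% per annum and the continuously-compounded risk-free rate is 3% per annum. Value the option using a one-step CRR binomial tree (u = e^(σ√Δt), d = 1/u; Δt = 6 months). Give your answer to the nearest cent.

£2.44

CRR parameters: u = e^(σ√Δt) = e^(0.4·√0.5) = 1.3269, d = 1/u = 0.7536
Per-period rate: rΔt = 0.03·0.5 = 0.015, so R = e^0.015 = 1.0151
Risk-neutral probability p = (e^0.015 − 0.7536)/(1.3269 − 0.7536) = 0.2615/0.5733 = 0.4561
Terminal stock prices: S_u = 159.2, S_d = 90.44
Terminal payoffs (K − S): max(-64.23, 0) = 0, max(4.563, 0) = 4.563
Node 0 (S = 120): V_0 = e^(−0.015)·[0.4561·0.0000 + 0.5439·4.5634] = 2.4450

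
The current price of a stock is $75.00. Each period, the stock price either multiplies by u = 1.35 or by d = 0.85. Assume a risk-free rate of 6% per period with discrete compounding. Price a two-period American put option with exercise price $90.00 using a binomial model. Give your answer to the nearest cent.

Risk-neutral probability p = (1 + 0.06 − 0.85)/(1.35 − 0.85) = 0.2100/0.5000 = 0.4200
Terminal stock prices: S_uu = 136.7, S_ud = 86.06, S_dd = 54.19
Terminal payoffs (K − S): max(-46.69, 0) = 0, max(3.938, 0) = 3.938, max(35.81, 0) = 35.81
Node u (S = 101.2): continuation = 1/1.06·[0.4200·0.0000 + 0.5800·3.9375] = 2.1545; exercise value = 0.0000 ≤ continuation, so V_u = 2.1545
Node d (S = 63.75): continuation = 1/1.06·[0.4200·3.9375 + 0.5800·35.8125] = 21.1557; exercise value = 26.2500 > continuation, so V_d = 26.2500 (exercise)
Node 0 (S = 75): continuation = 1/1.06·[0.4200·2.1545 + 0.5800·26.2500] = 15.2169; exercise value = 15.0000 ≤ continuation, so V_0 = 15.2169

$15.22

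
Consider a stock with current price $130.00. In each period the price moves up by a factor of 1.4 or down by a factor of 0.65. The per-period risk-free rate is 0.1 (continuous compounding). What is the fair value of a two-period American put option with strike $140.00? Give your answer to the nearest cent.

$23.98

Risk-neutral probability p = (e^0.1 − 0.65)/(1.4 − 0.65) = 0.4552/0.7500 = 0.6069
Terminal stock prices: S_uu = 254.8, S_ud = 118.3, S_dd = 54.93
Terminal payoffs (K − S): max(-114.8, 0) = 0, max(21.7, 0) = 21.7, max(85.07, 0) = 85.07
Node u (S = 182): continuation = e^(−0.1)·[0.6069·0.0000 + 0.3931·21.7000] = 7.7186; exercise value = 0.0000 ≤ continuation, so V_u = 7.7186
Node d (S = 84.5): continuation = e^(−0.1)·[0.6069·21.7000 + 0.3931·85.0750] = 42.1772; exercise value = 55.5000 > continuation, so V_d = 55.5000 (exercise)
Node 0 (S = 130): continuation = e^(−0.1)·[0.6069·7.7186 + 0.3931·55.5000] = 23.9798; exercise value = 10.0000 ≤ continuation, so V_0 = 23.9798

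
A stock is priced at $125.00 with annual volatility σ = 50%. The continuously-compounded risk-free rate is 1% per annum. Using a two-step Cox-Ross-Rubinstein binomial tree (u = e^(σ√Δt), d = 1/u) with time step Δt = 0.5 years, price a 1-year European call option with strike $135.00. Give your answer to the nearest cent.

$20.65

CRR parameters: u = e^(σ√Δt) = e^(0.5·√0.5) = 1.4241, d = 1/u = 0.7022
Per-period rate: rΔt = 0.01·0.5 = 0.005, so R = e^0.005 = 1.0050
Risk-neutral probability p = (e^0.005 − 0.7022)/(1.4241 − 0.7022) = 0.3028/0.7219 = 0.4195
Terminal stock prices: S_uu = 253.5, S_ud = 125, S_dd = 61.63
Terminal payoffs (S − K): max(118.5, 0) = 118.5, max(-10, 0) = 0, max(-73.37, 0) = 0
Node u (S = 178): V_u = e^(−0.005)·[0.4195·118.5144 + 0.5805·0.0000] = 49.4646
Node d (S = 87.77): V_d = e^(−0.005)·[0.4195·0.0000 + 0.5805·0.0000] = 0.0000
Node 0 (S = 125): V_0 = e^(−0.005)·[0.4195·49.4646 + 0.5805·0.0000] = 20.6451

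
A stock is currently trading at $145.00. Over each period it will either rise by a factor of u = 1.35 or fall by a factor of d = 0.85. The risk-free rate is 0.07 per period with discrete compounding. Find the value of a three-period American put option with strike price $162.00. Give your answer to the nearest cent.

$22.60

Risk-neutral probability p = (1 + 0.07 − 0.85)/(1.35 − 0.85) = 0.2200/0.5000 = 0.4400
Terminal stock prices: S_uuu = 356.8, S_uud = 224.6, S_udd = 141.4, S_ddd = 89.05
Terminal payoffs (K − S): max(-194.8, 0) = 0, max(-62.62, 0) = 0, max(20.57, 0) = 20.57, max(72.95, 0) = 72.95
Node uu (S = 264.3): continuation = 1/1.07·[0.4400·0.0000 + 0.5600·0.0000] = 0.0000; exercise value = 0.0000 ≤ continuation, so V_uu = 0.0000
Node ud (S = 166.4): continuation = 1/1.07·[0.4400·0.0000 + 0.5600·20.5706] = 10.7659; exercise value = 0.0000 ≤ continuation, so V_ud = 10.7659
Node dd (S = 104.8): continuation = 1/1.07·[0.4400·20.5706 + 0.5600·72.9519] = 46.6394; exercise value = 57.2375 > continuation, so V_dd = 57.2375 (exercise)
Node u (S = 195.8): continuation = 1/1.07·[0.4400·0.0000 + 0.5600·10.7659] = 5.6345; exercise value = 0.0000 ≤ continuation, so V_u = 5.6345
Node d (S = 123.2): continuation = 1/1.07·[0.4400·10.7659 + 0.5600·57.2375] = 34.3832; exercise value = 38.7500 > continuation, so V_d = 38.7500 (exercise)
Node 0 (S = 145): continuation = 1/1.07·[0.4400·5.6345 + 0.5600·38.7500] = 22.5974; exercise value = 17.0000 ≤ continuation, so V_0 = 22.5974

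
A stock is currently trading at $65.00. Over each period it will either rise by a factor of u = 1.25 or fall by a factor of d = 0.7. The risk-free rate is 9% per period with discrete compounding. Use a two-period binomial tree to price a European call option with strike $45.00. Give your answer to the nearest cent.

Risk-neutral probability p = (1 + 0.09 − 0.7)/(1.25 − 0.7) = 0.3900/0.5500 = 0.7091
Terminal stock prices: S_uu = 101.6, S_ud = 56.87, S_dd = 31.85
Terminal payoffs (S − K): max(56.56, 0) = 56.56, max(11.87, 0) = 11.87, max(-13.15, 0) = 0
Node u (S = 81.25): V_u = 1/1.09·[0.7091·56.5625 + 0.2909·11.8750] = 39.9656
Node d (S = 45.5): V_d = 1/1.09·[0.7091·11.8750 + 0.2909·0.0000] = 7.7252
Node 0 (S = 65): V_0 = 1/1.09·[0.7091·39.9656 + 0.2909·7.7252] = 28.0611

$28.06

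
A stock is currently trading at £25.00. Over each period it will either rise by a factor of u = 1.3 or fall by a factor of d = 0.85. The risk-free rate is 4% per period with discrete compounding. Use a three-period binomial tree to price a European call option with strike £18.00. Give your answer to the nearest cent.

£9.45

Risk-neutral probability p = (1 + 0.04 − 0.85)/(1.3 − 0.85) = 0.1900/0.4500 = 0.4222
Terminal stock prices: S_uuu = 54.93, S_uud = 35.91, S_udd = 23.48, S_ddd = 15.35
Terminal payoffs (S − K): max(36.93, 0) = 36.93, max(17.91, 0) = 17.91, max(5.481, 0) = 5.481, max(-2.647, 0) = 0
Node uu (S = 42.25): V_uu = 1/1.04·[0.4222·36.9250 + 0.5778·17.9125] = 24.9423
Node ud (S = 27.62): V_ud = 1/1.04·[0.4222·17.9125 + 0.5778·5.4812] = 10.3173
Node dd (S = 18.06): V_dd = 1/1.04·[0.4222·5.4812 + 0.5778·0.0000] = 2.2253
Node u (S = 32.5): V_u = 1/1.04·[0.4222·24.9423 + 0.5778·10.3173] = 15.8580
Node d (S = 21.25): V_d = 1/1.04·[0.4222·10.3173 + 0.5778·2.2253] = 5.4249
Node 0 (S = 25): V_0 = 1/1.04·[0.4222·15.8580 + 0.5778·5.4249] = 9.4519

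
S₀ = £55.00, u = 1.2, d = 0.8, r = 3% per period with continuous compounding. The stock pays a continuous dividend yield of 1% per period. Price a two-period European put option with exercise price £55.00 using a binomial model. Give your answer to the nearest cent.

Per-period risk-free factor R = e^0.03 = 1.0305; dividend-adjusted growth = e^(0.03−0.01) = 1.0202.
Risk-neutral probability p = (1.0202 − 0.8)/(1.2 − 0.8) = 0.2202/0.4000 = 0.5505
Terminal stock prices: S_uu = 79.2, S_ud = 52.8, S_dd = 35.2
Terminal payoffs (K − S): max(-24.2, 0) = 0, max(2.2, 0) = 2.2, max(19.8, 0) = 19.8
Node u (S = 66): V_u = e^(−0.03)·[0.5505·0.0000 + 0.4495·2.2000] = 0.9597
Node d (S = 44): V_d = e^(−0.03)·[0.5505·2.2000 + 0.4495·19.8000] = 9.8123
Node 0 (S = 55): V_0 = e^(−0.03)·[0.5505·0.9597 + 0.4495·9.8123] = 4.7929

£4.79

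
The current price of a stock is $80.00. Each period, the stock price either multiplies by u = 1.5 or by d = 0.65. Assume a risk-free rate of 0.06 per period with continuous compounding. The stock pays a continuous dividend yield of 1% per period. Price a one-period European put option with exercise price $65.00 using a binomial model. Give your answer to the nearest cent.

$6.46

Per-period risk-free factor R = e^0.06 = 1.0618; dividend-adjusted growth = e^(0.06−0.01) = 1.0513.
Risk-neutral probability p = (1.0513 − 0.65)/(1.5 − 0.65) = 0.4013/0.8500 = 0.4721
Terminal stock prices: S_u = 120, S_d = 52
Terminal payoffs (K − S): max(-55, 0) = 0, max(13, 0) = 13
Node 0 (S = 80): V_0 = e^(−0.06)·[0.4721·0.0000 + 0.5279·13.0000] = 6.4632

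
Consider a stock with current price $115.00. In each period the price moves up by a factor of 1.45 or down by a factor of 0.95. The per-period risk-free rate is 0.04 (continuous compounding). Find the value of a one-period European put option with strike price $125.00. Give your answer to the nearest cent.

Risk-neutral probability p = (e^0.04 − 0.95)/(1.45 − 0.95) = 0.0908/0.5000 = 0.1816
Terminal stock prices: S_u = 166.8, S_d = 109.2
Terminal payoffs (K − S): max(-41.75, 0) = 0, max(15.75, 0) = 15.75
Node 0 (S = 115): V_0 = e^(−0.04)·[0.1816·0.0000 + 0.8184·15.7500] = 12.3841

$12.38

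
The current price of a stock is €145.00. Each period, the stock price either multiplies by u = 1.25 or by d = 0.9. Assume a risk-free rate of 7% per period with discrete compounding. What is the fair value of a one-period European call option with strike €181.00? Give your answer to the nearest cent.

€0.11

Risk-neutral probability p = (1 + 0.07 − 0.9)/(1.25 − 0.9) = 0.1700/0.3500 = 0.4857
Terminal stock prices: S_u = 181.2, S_d = 130.5
Terminal payoffs (S − K): max(0.25, 0) = 0.25, max(-50.5, 0) = 0
Node 0 (S = 145): V_0 = 1/1.07·[0.4857·0.2500 + 0.5143·0.0000] = 0.1135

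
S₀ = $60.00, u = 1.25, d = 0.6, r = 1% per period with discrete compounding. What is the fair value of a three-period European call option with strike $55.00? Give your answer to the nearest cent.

$15.68

Risk-neutral probability p = (1 + 0.01 − 0.6)/(1.25 − 0.6) = 0.4100/0.6500 = 0.6308
Terminal stock prices: S_uuu = 117.2, S_uud = 56.25, S_udd = 27, S_ddd = 12.96
Terminal payoffs (S − K): max(62.19, 0) = 62.19, max(1.25, 0) = 1.25, max(-28, 0) = 0, max(-42.04, 0) = 0
Node uu (S = 93.75): V_uu = 1/1.01·[0.6308·62.1875 + 0.3692·1.2500] = 39.2946
Node ud (S = 45): V_ud = 1/1.01·[0.6308·1.2500 + 0.3692·0.0000] = 0.7807
Node dd (S = 21.6): V_dd = 1/1.01·[0.6308·0.0000 + 0.3692·0.0000] = 0.0000
Node u (S = 75): V_u = 1/1.01·[0.6308·39.2946 + 0.3692·0.7807] = 24.8258
Node d (S = 36): V_d = 1/1.01·[0.6308·0.7807 + 0.3692·0.0000] = 0.4875
Node 0 (S = 60): V_0 = 1/1.01·[0.6308·24.8258 + 0.3692·0.4875] = 15.6825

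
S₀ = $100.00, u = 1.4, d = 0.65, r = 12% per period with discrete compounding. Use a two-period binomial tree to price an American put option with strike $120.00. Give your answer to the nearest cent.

$23.74

Risk-neutral probability p = (1 + 0.12 − 0.65)/(1.4 − 0.65) = 0.4700/0.7500 = 0.6267
Terminal stock prices: S_uu = 196, S_ud = 91, S_dd = 42.25
Terminal payoffs (K − S): max(-76, 0) = 0, max(29, 0) = 29, max(77.75, 0) = 77.75
Node u (S = 140): continuation = 1/1.12·[0.6267·0.0000 + 0.3733·29.0000] = 9.6667; exercise value = 0.0000 ≤ continuation, so V_u = 9.6667
Node d (S = 65): continuation = 1/1.12·[0.6267·29.0000 + 0.3733·77.7500] = 42.1429; exercise value = 55.0000 > continuation, so V_d = 55.0000 (exercise)
Node 0 (S = 100): continuation = 1/1.12·[0.6267·9.6667 + 0.3733·55.0000] = 23.7421; exercise value = 20.0000 ≤ continuation, so V_0 = 23.7421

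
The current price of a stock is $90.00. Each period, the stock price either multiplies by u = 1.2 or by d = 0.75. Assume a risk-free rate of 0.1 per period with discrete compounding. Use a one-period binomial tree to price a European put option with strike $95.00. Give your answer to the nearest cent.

Risk-neutral probability p = (1 + 0.1 − 0.75)/(1.2 − 0.75) = 0.3500/0.4500 = 0.7778
Terminal stock prices: S_u = 108, S_d = 67.5
Terminal payoffs (K − S): max(-13, 0) = 0, max(27.5, 0) = 27.5
Node 0 (S = 90): V_0 = 1/1.1·[0.7778·0.0000 + 0.2222·27.5000] = 5.5556

$5.56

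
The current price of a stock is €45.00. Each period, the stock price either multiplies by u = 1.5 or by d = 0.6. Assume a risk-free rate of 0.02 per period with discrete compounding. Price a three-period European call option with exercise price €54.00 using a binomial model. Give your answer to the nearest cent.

€11.59

Risk-neutral probability p = (1 + 0.02 − 0.6)/(1.5 − 0.6) = 0.4200/0.9000 = 0.4667
Terminal stock prices: S_uuu = 151.9, S_uud = 60.75, S_udd = 24.3, S_ddd = 9.72
Terminal payoffs (S − K): max(97.88, 0) = 97.88, max(6.75, 0) = 6.75, max(-29.7, 0) = 0, max(-44.28, 0) = 0
Node uu (S = 101.2): V_uu = 1/1.02·[0.4667·97.8750 + 0.5333·6.7500] = 48.3088
Node ud (S = 40.5): V_ud = 1/1.02·[0.4667·6.7500 + 0.5333·0.0000] = 3.0882
Node dd (S = 16.2): V_dd = 1/1.02·[0.4667·0.0000 + 0.5333·0.0000] = 0.0000
Node u (S = 67.5): V_u = 1/1.02·[0.4667·48.3088 + 0.5333·3.0882] = 23.7168
Node d (S = 27): V_d = 1/1.02·[0.4667·3.0882 + 0.5333·0.0000] = 1.4129
Node 0 (S = 45): V_0 = 1/1.02·[0.4667·23.7168 + 0.5333·1.4129] = 11.5896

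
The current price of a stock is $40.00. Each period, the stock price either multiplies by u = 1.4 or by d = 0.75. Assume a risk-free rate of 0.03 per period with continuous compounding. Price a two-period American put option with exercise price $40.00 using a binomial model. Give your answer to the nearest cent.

$5.52

Risk-neutral probability p = (e^0.03 − 0.75)/(1.4 − 0.75) = 0.2805/0.6500 = 0.4315
Terminal stock prices: S_uu = 78.4, S_ud = 42, S_dd = 22.5
Terminal payoffs (K − S): max(-38.4, 0) = 0, max(-2, 0) = 0, max(17.5, 0) = 17.5
Node u (S = 56): continuation = e^(−0.03)·[0.4315·0.0000 + 0.5685·0.0000] = 0.0000; exercise value = 0.0000 ≤ continuation, so V_u = 0.0000
Node d (S = 30): continuation = e^(−0.03)·[0.4315·0.0000 + 0.5685·17.5000] = 9.6553; exercise value = 10.0000 > continuation, so V_d = 10.0000 (exercise)
Node 0 (S = 40): continuation = e^(−0.03)·[0.4315·0.0000 + 0.5685·10.0000] = 5.5173; exercise value = 0.0000 ≤ continuation, so V_0 = 5.5173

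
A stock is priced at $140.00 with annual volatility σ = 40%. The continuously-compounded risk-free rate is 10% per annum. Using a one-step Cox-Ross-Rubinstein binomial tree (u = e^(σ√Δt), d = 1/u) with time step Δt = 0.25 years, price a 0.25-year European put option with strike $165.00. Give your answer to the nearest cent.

$23.93

CRR parameters: u = e^(σ√Δt) = e^(0.4·√0.25) = 1.2214, d = 1/u = 0.8187
Per-period rate: rΔt = 0.1·0.25 = 0.025, so R = e^0.025 = 1.0253
Risk-neutral probability p = (e^0.025 − 0.8187)/(1.2214 − 0.8187) = 0.2066/0.4027 = 0.5130
Terminal stock prices: S_u = 171, S_d = 114.6
Terminal payoffs (K − S): max(-5.996, 0) = 0, max(50.38, 0) = 50.38
Node 0 (S = 140): V_0 = e^(−0.025)·[0.5130·0.0000 + 0.4870·50.3777] = 23.9265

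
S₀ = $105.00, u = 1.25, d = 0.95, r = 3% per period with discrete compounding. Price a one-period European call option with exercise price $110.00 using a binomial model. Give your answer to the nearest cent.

Risk-neutral probability p = (1 + 0.03 − 0.95)/(1.25 − 0.95) = 0.0800/0.3000 = 0.2667
Terminal stock prices: S_u = 131.2, S_d = 99.75
Terminal payoffs (S − K): max(21.25, 0) = 21.25, max(-10.25, 0) = 0
Node 0 (S = 105): V_0 = 1/1.03·[0.2667·21.2500 + 0.7333·0.0000] = 5.5016

$5.50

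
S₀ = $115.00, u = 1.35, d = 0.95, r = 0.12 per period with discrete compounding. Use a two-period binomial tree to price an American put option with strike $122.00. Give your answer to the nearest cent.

$7.00

Risk-neutral probability p = (1 + 0.12 − 0.95)/(1.35 − 0.95) = 0.1700/0.4000 = 0.4250
Terminal stock prices: S_uu = 209.6, S_ud = 147.5, S_dd = 103.8
Terminal payoffs (K − S): max(-87.59, 0) = 0, max(-25.49, 0) = 0, max(18.21, 0) = 18.21
Node u (S = 155.2): continuation = 1/1.12·[0.4250·0.0000 + 0.5750·0.0000] = 0.0000; exercise value = 0.0000 ≤ continuation, so V_u = 0.0000
Node d (S = 109.2): continuation = 1/1.12·[0.4250·0.0000 + 0.5750·18.2125] = 9.3502; exercise value = 12.7500 > continuation, so V_d = 12.7500 (exercise)
Node 0 (S = 115): continuation = 1/1.12·[0.4250·0.0000 + 0.5750·12.7500] = 6.5458; exercise value = 7.0000 > continuation, so V_0 = 7.0000 (exercise)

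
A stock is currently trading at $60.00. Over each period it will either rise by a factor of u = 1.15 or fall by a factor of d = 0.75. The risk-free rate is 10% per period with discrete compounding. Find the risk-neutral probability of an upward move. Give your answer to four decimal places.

p = 0.8750

Risk-neutral probability p = (1 + 0.1 − 0.75)/(1.15 − 0.75) = 0.3500/0.4000 = 0.8750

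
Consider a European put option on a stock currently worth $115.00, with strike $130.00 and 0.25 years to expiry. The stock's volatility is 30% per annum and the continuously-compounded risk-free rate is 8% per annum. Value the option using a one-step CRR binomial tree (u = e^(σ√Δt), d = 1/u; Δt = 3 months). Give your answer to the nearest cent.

$14.30

CRR parameters: u = e^(σ√Δt) = e^(0.3·√0.25) = 1.1618, d = 1/u = 0.8607
Per-period rate: rΔt = 0.08·0.25 = 0.02, so R = e^0.02 = 1.0202
Risk-neutral probability p = (e^0.02 − 0.8607)/(1.1618 − 0.8607) = 0.1595/0.3011 = 0.5297
Terminal stock prices: S_u = 133.6, S_d = 98.98
Terminal payoffs (K − S): max(-3.611, 0) = 0, max(31.02, 0) = 31.02
Node 0 (S = 115): V_0 = e^(−0.02)·[0.5297·0.0000 + 0.4703·31.0186] = 14.3005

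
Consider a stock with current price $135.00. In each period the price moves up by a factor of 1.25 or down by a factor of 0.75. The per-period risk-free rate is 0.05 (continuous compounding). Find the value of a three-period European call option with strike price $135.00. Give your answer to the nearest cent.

Risk-neutral probability p = (e^0.05 − 0.75)/(1.25 − 0.75) = 0.3013/0.5000 = 0.6025
Terminal stock prices: S_uuu = 263.7, S_uud = 158.2, S_udd = 94.92, S_ddd = 56.95
Terminal payoffs (S − K): max(128.7, 0) = 128.7, max(23.2, 0) = 23.2, max(-40.08, 0) = 0, max(-78.05, 0) = 0
Node uu (S = 210.9): V_uu = e^(−0.05)·[0.6025·128.6719 + 0.3975·23.2031] = 82.5215
Node ud (S = 126.6): V_ud = e^(−0.05)·[0.6025·23.2031 + 0.3975·0.0000] = 13.2990
Node dd (S = 75.94): V_dd = e^(−0.05)·[0.6025·0.0000 + 0.3975·0.0000] = 0.0000
Node u (S = 168.8): V_u = e^(−0.05)·[0.6025·82.5215 + 0.3975·13.2990] = 52.3257
Node d (S = 101.2): V_d = e^(−0.05)·[0.6025·13.2990 + 0.3975·0.0000] = 7.6224
Node 0 (S = 135): V_0 = e^(−0.05)·[0.6025·52.3257 + 0.3975·7.6224] = 32.8726

$32.87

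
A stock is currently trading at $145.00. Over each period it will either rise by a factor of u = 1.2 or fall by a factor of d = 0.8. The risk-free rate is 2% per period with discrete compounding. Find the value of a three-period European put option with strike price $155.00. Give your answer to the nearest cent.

$20.67

Risk-neutral probability p = (1 + 0.02 − 0.8)/(1.2 − 0.8) = 0.2200/0.4000 = 0.5500
Terminal stock prices: S_uuu = 250.6, S_uud = 167, S_udd = 111.4, S_ddd = 74.24
Terminal payoffs (K − S): max(-95.56, 0) = 0, max(-12.04, 0) = 0, max(43.64, 0) = 43.64, max(80.76, 0) = 80.76
Node uu (S = 208.8): V_uu = 1/1.02·[0.5500·0.0000 + 0.4500·0.0000] = 0.0000
Node ud (S = 139.2): V_ud = 1/1.02·[0.5500·0.0000 + 0.4500·43.6400] = 19.2529
Node dd (S = 92.8): V_dd = 1/1.02·[0.5500·43.6400 + 0.4500·80.7600] = 59.1608
Node u (S = 174): V_u = 1/1.02·[0.5500·0.0000 + 0.4500·19.2529] = 8.4939
Node d (S = 116): V_d = 1/1.02·[0.5500·19.2529 + 0.4500·59.1608] = 36.4818
Node 0 (S = 145): V_0 = 1/1.02·[0.5500·8.4939 + 0.4500·36.4818] = 20.6750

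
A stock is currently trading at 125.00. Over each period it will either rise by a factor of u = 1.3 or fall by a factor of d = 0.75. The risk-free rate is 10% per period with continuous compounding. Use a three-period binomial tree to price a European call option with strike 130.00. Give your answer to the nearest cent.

Risk-neutral probability p = (e^0.1 − 0.75)/(1.3 − 0.75) = 0.3552/0.5500 = 0.6458
Terminal stock prices: S_uuu = 274.6, S_uud = 158.4, S_udd = 91.41, S_ddd = 52.73
Terminal payoffs (S − K): max(144.6, 0) = 144.6, max(28.44, 0) = 28.44, max(-38.59, 0) = 0, max(-77.27, 0) = 0
Node uu (S = 211.3): V_uu = e^(−0.1)·[0.6458·144.6250 + 0.3542·28.4375] = 93.6211
Node ud (S = 121.9): V_ud = e^(−0.1)·[0.6458·28.4375 + 0.3542·0.0000] = 16.6164
Node dd (S = 70.31): V_dd = e^(−0.1)·[0.6458·0.0000 + 0.3542·0.0000] = 0.0000
Node u (S = 162.5): V_u = e^(−0.1)·[0.6458·93.6211 + 0.3542·16.6164] = 60.0300
Node d (S = 93.75): V_d = e^(−0.1)·[0.6458·16.6164 + 0.3542·0.0000] = 9.7092
Node 0 (S = 125): V_0 = e^(−0.1)·[0.6458·60.0300 + 0.3542·9.7092] = 38.1883

38.19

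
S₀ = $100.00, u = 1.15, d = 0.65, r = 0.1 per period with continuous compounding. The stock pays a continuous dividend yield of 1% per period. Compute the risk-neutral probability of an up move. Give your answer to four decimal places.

Per-period risk-free factor R = e^0.1 = 1.1052; dividend-adjusted growth = e^(0.1−0.01) = 1.0942.
Risk-neutral probability p = (1.0942 − 0.65)/(1.15 − 0.65) = 0.4442/0.5000 = 0.8883

p = 0.8883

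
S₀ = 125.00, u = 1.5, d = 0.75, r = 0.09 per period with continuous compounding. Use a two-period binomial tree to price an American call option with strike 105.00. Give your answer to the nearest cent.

Risk-neutral probability p = (e^0.09 − 0.75)/(1.5 − 0.75) = 0.3442/0.7500 = 0.4589
Terminal stock prices: S_uu = 281.2, S_ud = 140.6, S_dd = 70.31
Terminal payoffs (S − K): max(176.2, 0) = 176.2, max(35.62, 0) = 35.62, max(-34.69, 0) = 0
Node u (S = 187.5): continuation = e^(−0.09)·[0.4589·176.2500 + 0.5411·35.6250] = 91.5372; exercise value = 82.5000 ≤ continuation, so V_u = 91.5372
Node d (S = 93.75): continuation = e^(−0.09)·[0.4589·35.6250 + 0.5411·0.0000] = 14.9412; exercise value = 0.0000 ≤ continuation, so V_d = 14.9412
Node 0 (S = 125): continuation = e^(−0.09)·[0.4589·91.5372 + 0.5411·14.9412] = 45.7798; exercise value = 20.0000 ≤ continuation, so V_0 = 45.7798

45.78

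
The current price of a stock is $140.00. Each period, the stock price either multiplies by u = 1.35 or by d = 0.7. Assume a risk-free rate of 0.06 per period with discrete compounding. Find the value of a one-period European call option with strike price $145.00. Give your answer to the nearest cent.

Risk-neutral probability p = (1 + 0.06 − 0.7)/(1.35 − 0.7) = 0.3600/0.6500 = 0.5538
Terminal stock prices: S_u = 189, S_d = 98
Terminal payoffs (S − K): max(44, 0) = 44, max(-47, 0) = 0
Node 0 (S = 140): V_0 = 1/1.06·[0.5538·44.0000 + 0.4462·0.0000] = 22.9898

$22.99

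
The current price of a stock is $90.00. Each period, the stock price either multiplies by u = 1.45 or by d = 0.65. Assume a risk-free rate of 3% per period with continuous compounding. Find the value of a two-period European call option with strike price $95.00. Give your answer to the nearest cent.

$20.07

Risk-neutral probability p = (e^0.03 − 0.65)/(1.45 − 0.65) = 0.3805/0.8000 = 0.4756
Terminal stock prices: S_uu = 189.2, S_ud = 84.83, S_dd = 38.03
Terminal payoffs (S − K): max(94.22, 0) = 94.22, max(-10.17, 0) = 0, max(-56.97, 0) = 0
Node u (S = 130.5): V_u = e^(−0.03)·[0.4756·94.2250 + 0.5244·0.0000] = 43.4861
Node d (S = 58.5): V_d = e^(−0.03)·[0.4756·0.0000 + 0.5244·0.0000] = 0.0000
Node 0 (S = 90): V_0 = e^(−0.03)·[0.4756·43.4861 + 0.5244·0.0000] = 20.0694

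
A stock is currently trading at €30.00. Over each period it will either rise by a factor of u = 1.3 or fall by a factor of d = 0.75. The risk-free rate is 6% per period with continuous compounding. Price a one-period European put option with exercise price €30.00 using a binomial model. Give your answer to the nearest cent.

Risk-neutral probability p = (e^0.06 − 0.75)/(1.3 − 0.75) = 0.3118/0.5500 = 0.5670
Terminal stock prices: S_u = 39, S_d = 22.5
Terminal payoffs (K − S): max(-9, 0) = 0, max(7.5, 0) = 7.5
Node 0 (S = 30): V_0 = e^(−0.06)·[0.5670·0.0000 + 0.4330·7.5000] = 3.0586

€3.06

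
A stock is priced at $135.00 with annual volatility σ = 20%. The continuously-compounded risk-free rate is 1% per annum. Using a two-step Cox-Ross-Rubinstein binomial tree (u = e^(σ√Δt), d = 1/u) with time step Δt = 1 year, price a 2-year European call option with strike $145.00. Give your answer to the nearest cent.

CRR parameters: u = e^(σ√Δt) = e^(0.2·√1) = 1.2214, d = 1/u = 0.8187
Per-period rate: rΔt = 0.01·1 = 0.01, so R = e^0.01 = 1.0101
Risk-neutral probability p = (e^0.01 − 0.8187)/(1.2214 − 0.8187) = 0.1913/0.4027 = 0.4751
Terminal stock prices: S_uu = 201.4, S_ud = 135, S_dd = 90.49
Terminal payoffs (S − K): max(56.4, 0) = 56.4, max(-10, 0) = 0, max(-54.51, 0) = 0
Node u (S = 164.9): V_u = e^(−0.01)·[0.4751·56.3963 + 0.5249·0.0000] = 26.5287
Node d (S = 110.5): V_d = e^(−0.01)·[0.4751·0.0000 + 0.5249·0.0000] = 0.0000
Node 0 (S = 135): V_0 = e^(−0.01)·[0.4751·26.5287 + 0.5249·0.0000] = 12.4790

$12.48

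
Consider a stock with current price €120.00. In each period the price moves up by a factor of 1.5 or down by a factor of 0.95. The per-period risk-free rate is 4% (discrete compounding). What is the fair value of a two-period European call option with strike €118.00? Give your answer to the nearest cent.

€17.18

Risk-neutral probability p = (1 + 0.04 − 0.95)/(1.5 − 0.95) = 0.0900/0.5500 = 0.1636
Terminal stock prices: S_uu = 270, S_ud = 171, S_dd = 108.3
Terminal payoffs (S − K): max(152, 0) = 152, max(53, 0) = 53, max(-9.7, 0) = 0
Node u (S = 180): V_u = 1/1.04·[0.1636·152.0000 + 0.8364·53.0000] = 66.5385
Node d (S = 114): V_d = 1/1.04·[0.1636·53.0000 + 0.8364·0.0000] = 8.3392
Node 0 (S = 120): V_0 = 1/1.04·[0.1636·66.5385 + 0.8364·8.3392] = 17.1757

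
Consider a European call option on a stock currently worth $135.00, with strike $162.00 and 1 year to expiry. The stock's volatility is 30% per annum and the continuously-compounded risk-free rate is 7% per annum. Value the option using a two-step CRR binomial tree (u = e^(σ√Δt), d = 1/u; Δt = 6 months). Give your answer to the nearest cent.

CRR parameters: u = e^(σ√Δt) = e^(0.3·√0.5) = 1.2363, d = 1/u = 0.8089
Per-period rate: rΔt = 0.07·0.5 = 0.035, so R = e^0.035 = 1.0356
Risk-neutral probability p = (e^0.035 − 0.8089)/(1.2363 − 0.8089) = 0.2268/0.4275 = 0.5305
Terminal stock prices: S_uu = 206.3, S_ud = 135, S_dd = 88.32
Terminal payoffs (S − K): max(44.34, 0) = 44.34, max(-27, 0) = 0, max(-73.68, 0) = 0
Node u (S = 166.9): V_u = e^(−0.035)·[0.5305·44.3428 + 0.4695·0.0000] = 22.7145
Node d (S = 109.2): V_d = e^(−0.035)·[0.5305·0.0000 + 0.4695·0.0000] = 0.0000
Node 0 (S = 135): V_0 = e^(−0.035)·[0.5305·22.7145 + 0.4695·0.0000] = 11.6355

$11.64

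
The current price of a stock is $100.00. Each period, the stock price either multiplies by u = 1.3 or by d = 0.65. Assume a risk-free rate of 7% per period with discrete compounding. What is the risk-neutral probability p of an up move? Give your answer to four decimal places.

p = 0.6462

Risk-neutral probability p = (1 + 0.07 − 0.65)/(1.3 − 0.65) = 0.4200/0.6500 = 0.6462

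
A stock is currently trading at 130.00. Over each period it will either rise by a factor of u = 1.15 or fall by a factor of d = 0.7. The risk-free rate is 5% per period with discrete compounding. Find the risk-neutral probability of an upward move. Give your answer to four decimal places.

Risk-neutral probability p = (1 + 0.05 − 0.7)/(1.15 − 0.7) = 0.3500/0.4500 = 0.7778

p = 0.7778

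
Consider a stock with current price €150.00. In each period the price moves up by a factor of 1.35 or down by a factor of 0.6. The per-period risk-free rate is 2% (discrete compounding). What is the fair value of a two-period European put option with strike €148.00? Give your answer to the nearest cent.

€30.04

Risk-neutral probability p = (1 + 0.02 − 0.6)/(1.35 − 0.6) = 0.4200/0.7500 = 0.5600
Terminal stock prices: S_uu = 273.4, S_ud = 121.5, S_dd = 54
Terminal payoffs (K − S): max(-125.4, 0) = 0, max(26.5, 0) = 26.5, max(94, 0) = 94
Node u (S = 202.5): V_u = 1/1.02·[0.5600·0.0000 + 0.4400·26.5000] = 11.4314
Node d (S = 90): V_d = 1/1.02·[0.5600·26.5000 + 0.4400·94.0000] = 55.0980
Node 0 (S = 150): V_0 = 1/1.02·[0.5600·11.4314 + 0.4400·55.0980] = 30.0438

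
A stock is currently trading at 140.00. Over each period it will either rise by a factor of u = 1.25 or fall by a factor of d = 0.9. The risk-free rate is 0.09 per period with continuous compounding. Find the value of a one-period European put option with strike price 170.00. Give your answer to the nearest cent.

Risk-neutral probability p = (e^0.09 − 0.9)/(1.25 − 0.9) = 0.1942/0.3500 = 0.5548
Terminal stock prices: S_u = 175, S_d = 126
Terminal payoffs (K − S): max(-5, 0) = 0, max(44, 0) = 44
Node 0 (S = 140): V_0 = e^(−0.09)·[0.5548·0.0000 + 0.4452·44.0000] = 17.9035

17.90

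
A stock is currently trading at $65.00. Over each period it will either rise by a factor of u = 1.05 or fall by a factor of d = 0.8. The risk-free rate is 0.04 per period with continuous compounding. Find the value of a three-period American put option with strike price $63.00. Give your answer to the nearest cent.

Risk-neutral probability p = (e^0.04 − 0.8)/(1.05 − 0.8) = 0.2408/0.2500 = 0.9632
Terminal stock prices: S_uuu = 75.25, S_uud = 57.33, S_udd = 43.68, S_ddd = 33.28
Terminal payoffs (K − S): max(-12.25, 0) = 0, max(5.67, 0) = 5.67, max(19.32, 0) = 19.32, max(29.72, 0) = 29.72
Node uu (S = 71.66): continuation = e^(−0.04)·[0.9632·0.0000 + 0.0368·5.6700] = 0.2002; exercise value = 0.0000 ≤ continuation, so V_uu = 0.2002
Node ud (S = 54.6): continuation = e^(−0.04)·[0.9632·5.6700 + 0.0368·19.3200] = 5.9297; exercise value = 8.4000 > continuation, so V_ud = 8.4000 (exercise)
Node dd (S = 41.6): continuation = e^(−0.04)·[0.9632·19.3200 + 0.0368·29.7200] = 18.9297; exercise value = 21.4000 > continuation, so V_dd = 21.4000 (exercise)
Node u (S = 68.25): continuation = e^(−0.04)·[0.9632·0.2002 + 0.0368·8.4000] = 0.4820; exercise value = 0.0000 ≤ continuation, so V_u = 0.4820
Node d (S = 52): continuation = e^(−0.04)·[0.9632·8.4000 + 0.0368·21.4000] = 8.5297; exercise value = 11.0000 > continuation, so V_d = 11.0000 (exercise)
Node 0 (S = 65): continuation = e^(−0.04)·[0.9632·0.4820 + 0.0368·11.0000] = 0.8345; exercise value = 0.0000 ≤ continuation, so V_0 = 0.8345

$0.83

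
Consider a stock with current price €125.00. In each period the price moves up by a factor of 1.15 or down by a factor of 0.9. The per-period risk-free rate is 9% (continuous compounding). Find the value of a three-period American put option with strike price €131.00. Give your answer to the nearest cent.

Risk-neutral probability p = (e^0.09 − 0.9)/(1.15 − 0.9) = 0.1942/0.2500 = 0.7767
Terminal stock prices: S_uuu = 190.1, S_uud = 148.8, S_udd = 116.4, S_ddd = 91.13
Terminal payoffs (K − S): max(-59.11, 0) = 0, max(-17.78, 0) = 0, max(14.56, 0) = 14.56, max(39.87, 0) = 39.87
Node uu (S = 165.3): continuation = e^(−0.09)·[0.7767·0.0000 + 0.2233·0.0000] = 0.0000; exercise value = 0.0000 ≤ continuation, so V_uu = 0.0000
Node ud (S = 129.4): continuation = e^(−0.09)·[0.7767·0.0000 + 0.2233·14.5625] = 2.9720; exercise value = 1.6250 ≤ continuation, so V_ud = 2.9720
Node dd (S = 101.2): continuation = e^(−0.09)·[0.7767·14.5625 + 0.2233·39.8750] = 18.4750; exercise value = 29.7500 > continuation, so V_dd = 29.7500 (exercise)
Node u (S = 143.8): continuation = e^(−0.09)·[0.7767·0.0000 + 0.2233·2.9720] = 0.6065; exercise value = 0.0000 ≤ continuation, so V_u = 0.6065
Node d (S = 112.5): continuation = e^(−0.09)·[0.7767·2.9720 + 0.2233·29.7500] = 8.1811; exercise value = 18.5000 > continuation, so V_d = 18.5000 (exercise)
Node 0 (S = 125): continuation = e^(−0.09)·[0.7767·0.6065 + 0.2233·18.5000] = 4.2061; exercise value = 6.0000 > continuation, so V_0 = 6.0000 (exercise)

€6.00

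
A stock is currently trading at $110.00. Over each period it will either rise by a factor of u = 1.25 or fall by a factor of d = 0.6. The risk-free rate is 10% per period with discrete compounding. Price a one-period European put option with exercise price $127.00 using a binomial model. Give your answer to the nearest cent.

Risk-neutral probability p = (1 + 0.1 − 0.6)/(1.25 − 0.6) = 0.5000/0.6500 = 0.7692
Terminal stock prices: S_u = 137.5, S_d = 66
Terminal payoffs (K − S): max(-10.5, 0) = 0, max(61, 0) = 61
Node 0 (S = 110): V_0 = 1/1.1·[0.7692·0.0000 + 0.2308·61.0000] = 12.7972

$12.80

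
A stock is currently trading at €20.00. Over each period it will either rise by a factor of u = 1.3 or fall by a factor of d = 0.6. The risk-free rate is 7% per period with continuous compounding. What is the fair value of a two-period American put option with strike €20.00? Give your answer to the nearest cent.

€3.26

Risk-neutral probability p = (e^0.07 − 0.6)/(1.3 − 0.6) = 0.4725/0.7000 = 0.6750
Terminal stock prices: S_uu = 33.8, S_ud = 15.6, S_dd = 7.2
Terminal payoffs (K − S): max(-13.8, 0) = 0, max(4.4, 0) = 4.4, max(12.8, 0) = 12.8
Node u (S = 26): continuation = e^(−0.07)·[0.6750·0.0000 + 0.3250·4.4000] = 1.3333; exercise value = 0.0000 ≤ continuation, so V_u = 1.3333
Node d (S = 12): continuation = e^(−0.07)·[0.6750·4.4000 + 0.3250·12.8000] = 6.6479; exercise value = 8.0000 > continuation, so V_d = 8.0000 (exercise)
Node 0 (S = 20): continuation = e^(−0.07)·[0.6750·1.3333 + 0.3250·8.0000] = 3.2633; exercise value = 0.0000 ≤ continuation, so V_0 = 3.2633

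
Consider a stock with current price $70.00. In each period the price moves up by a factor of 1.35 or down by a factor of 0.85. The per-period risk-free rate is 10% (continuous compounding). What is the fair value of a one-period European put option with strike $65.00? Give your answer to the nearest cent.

$2.44

Risk-neutral probability p = (e^0.1 − 0.85)/(1.35 − 0.85) = 0.2552/0.5000 = 0.5103
Terminal stock prices: S_u = 94.5, S_d = 59.5
Terminal payoffs (K − S): max(-29.5, 0) = 0, max(5.5, 0) = 5.5
Node 0 (S = 70): V_0 = e^(−0.1)·[0.5103·0.0000 + 0.4897·5.5000] = 2.4368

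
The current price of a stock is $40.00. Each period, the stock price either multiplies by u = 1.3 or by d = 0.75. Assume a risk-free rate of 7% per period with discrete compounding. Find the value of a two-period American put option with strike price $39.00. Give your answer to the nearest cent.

Risk-neutral probability p = (1 + 0.07 − 0.75)/(1.3 − 0.75) = 0.3200/0.5500 = 0.5818
Terminal stock prices: S_uu = 67.6, S_ud = 39, S_dd = 22.5
Terminal payoffs (K − S): max(-28.6, 0) = 0, max(0, 0) = 0, max(16.5, 0) = 16.5
Node u (S = 52): continuation = 1/1.07·[0.5818·0.0000 + 0.4182·0.0000] = 0.0000; exercise value = 0.0000 ≤ continuation, so V_u = 0.0000
Node d (S = 30): continuation = 1/1.07·[0.5818·0.0000 + 0.4182·16.5000] = 6.4486; exercise value = 9.0000 > continuation, so V_d = 9.0000 (exercise)
Node 0 (S = 40): continuation = 1/1.07·[0.5818·0.0000 + 0.4182·9.0000] = 3.5174; exercise value = 0.0000 ≤ continuation, so V_0 = 3.5174

$3.52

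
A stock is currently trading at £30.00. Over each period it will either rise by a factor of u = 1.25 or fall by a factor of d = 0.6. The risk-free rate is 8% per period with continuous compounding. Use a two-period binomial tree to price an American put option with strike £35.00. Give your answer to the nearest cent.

£6.06

Risk-neutral probability p = (e^0.08 − 0.6)/(1.25 − 0.6) = 0.4833/0.6500 = 0.7435
Terminal stock prices: S_uu = 46.88, S_ud = 22.5, S_dd = 10.8
Terminal payoffs (K − S): max(-11.88, 0) = 0, max(12.5, 0) = 12.5, max(24.2, 0) = 24.2
Node u (S = 37.5): continuation = e^(−0.08)·[0.7435·0.0000 + 0.2565·12.5000] = 2.9595; exercise value = 0.0000 ≤ continuation, so V_u = 2.9595
Node d (S = 18): continuation = e^(−0.08)·[0.7435·12.5000 + 0.2565·24.2000] = 14.3091; exercise value = 17.0000 > continuation, so V_d = 17.0000 (exercise)
Node 0 (S = 30): continuation = e^(−0.08)·[0.7435·2.9595 + 0.2565·17.0000] = 6.0562; exercise value = 5.0000 ≤ continuation, so V_0 = 6.0562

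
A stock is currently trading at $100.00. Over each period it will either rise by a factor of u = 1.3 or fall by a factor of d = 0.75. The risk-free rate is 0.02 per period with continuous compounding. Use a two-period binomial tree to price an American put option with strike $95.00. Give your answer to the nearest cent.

Risk-neutral probability p = (e^0.02 − 0.75)/(1.3 − 0.75) = 0.2702/0.5500 = 0.4913
Terminal stock prices: S_uu = 169, S_ud = 97.5, S_dd = 56.25
Terminal payoffs (K − S): max(-74, 0) = 0, max(-2.5, 0) = 0, max(38.75, 0) = 38.75
Node u (S = 130): continuation = e^(−0.02)·[0.4913·0.0000 + 0.5087·0.0000] = 0.0000; exercise value = 0.0000 ≤ continuation, so V_u = 0.0000
Node d (S = 75): continuation = e^(−0.02)·[0.4913·0.0000 + 0.5087·38.7500] = 19.3227; exercise value = 20.0000 > continuation, so V_d = 20.0000 (exercise)
Node 0 (S = 100): continuation = e^(−0.02)·[0.4913·0.0000 + 0.5087·20.0000] = 9.9730; exercise value = 0.0000 ≤ continuation, so V_0 = 9.9730

$9.97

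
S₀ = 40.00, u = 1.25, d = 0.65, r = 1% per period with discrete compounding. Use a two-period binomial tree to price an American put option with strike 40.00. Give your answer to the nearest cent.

Risk-neutral probability p = (1 + 0.01 − 0.65)/(1.25 − 0.65) = 0.3600/0.6000 = 0.6000
Terminal stock prices: S_uu = 62.5, S_ud = 32.5, S_dd = 16.9
Terminal payoffs (K − S): max(-22.5, 0) = 0, max(7.5, 0) = 7.5, max(23.1, 0) = 23.1
Node u (S = 50): continuation = 1/1.01·[0.6000·0.0000 + 0.4000·7.5000] = 2.9703; exercise value = 0.0000 ≤ continuation, so V_u = 2.9703
Node d (S = 26): continuation = 1/1.01·[0.6000·7.5000 + 0.4000·23.1000] = 13.6040; exercise value = 14.0000 > continuation, so V_d = 14.0000 (exercise)
Node 0 (S = 40): continuation = 1/1.01·[0.6000·2.9703 + 0.4000·14.0000] = 7.3091; exercise value = 0.0000 ≤ continuation, so V_0 = 7.3091

7.31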